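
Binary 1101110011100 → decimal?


Positional values:
Bit 2: 1 × 2^2 = 4
Bit 3: 1 × 2^3 = 8
Bit 4: 1 × 2^4 = 16
Bit 7: 1 × 2^7 = 128
Bit 8: 1 × 2^8 = 256
Bit 9: 1 × 2^9 = 512
Bit 11: 1 × 2^11 = 2048
Bit 12: 1 × 2^12 = 4096
Sum = 4 + 8 + 16 + 128 + 256 + 512 + 2048 + 4096
= 7068


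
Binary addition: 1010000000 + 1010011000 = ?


Align and add column by column (LSB to MSB, carry propagating):
  01010000000
+ 01010011000
  -----------
  col 0: 0 + 0 + 0 (carry in) = 0 → bit 0, carry out 0
  col 1: 0 + 0 + 0 (carry in) = 0 → bit 0, carry out 0
  col 2: 0 + 0 + 0 (carry in) = 0 → bit 0, carry out 0
  col 3: 0 + 1 + 0 (carry in) = 1 → bit 1, carry out 0
  col 4: 0 + 1 + 0 (carry in) = 1 → bit 1, carry out 0
  col 5: 0 + 0 + 0 (carry in) = 0 → bit 0, carry out 0
  col 6: 0 + 0 + 0 (carry in) = 0 → bit 0, carry out 0
  col 7: 1 + 1 + 0 (carry in) = 2 → bit 0, carry out 1
  col 8: 0 + 0 + 1 (carry in) = 1 → bit 1, carry out 0
  col 9: 1 + 1 + 0 (carry in) = 2 → bit 0, carry out 1
  col 10: 0 + 0 + 1 (carry in) = 1 → bit 1, carry out 0
Reading bits MSB→LSB: 10100011000
Strip leading zeros: 10100011000
= 10100011000


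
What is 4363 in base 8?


Divide by 8 repeatedly:
4363 ÷ 8 = 545 remainder 3
545 ÷ 8 = 68 remainder 1
68 ÷ 8 = 8 remainder 4
8 ÷ 8 = 1 remainder 0
1 ÷ 8 = 0 remainder 1
Reading remainders bottom-up:
= 0o10413


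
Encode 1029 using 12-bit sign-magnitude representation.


Sign bit: 0 (positive)
Magnitude: 1029 = 10000000101
= 010000000101


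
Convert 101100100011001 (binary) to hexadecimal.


Group into 4-bit nibbles: 0101100100011001
  0101 = 5
  1001 = 9
  0001 = 1
  1001 = 9
= 0x5919


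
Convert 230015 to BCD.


Each digit → 4-bit binary:
  2 → 0010
  3 → 0011
  0 → 0000
  0 → 0000
  1 → 0001
  5 → 0101
= 0010 0011 0000 0000 0001 0101


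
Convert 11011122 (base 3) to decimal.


Positional values (base 3):
  2 × 3^0 = 2 × 1 = 2
  2 × 3^1 = 2 × 3 = 6
  1 × 3^2 = 1 × 9 = 9
  1 × 3^3 = 1 × 27 = 27
  1 × 3^4 = 1 × 81 = 81
  0 × 3^5 = 0 × 243 = 0
  1 × 3^6 = 1 × 729 = 729
  1 × 3^7 = 1 × 2187 = 2187
Sum = 2 + 6 + 9 + 27 + 81 + 0 + 729 + 2187
= 3041


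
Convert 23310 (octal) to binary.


Each octal digit → 3 binary bits:
  2 = 010
  3 = 011
  3 = 011
  1 = 001
  0 = 000
Concatenate: 010 011 011 001 000
= 010011011001000


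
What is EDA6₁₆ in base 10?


Positional values:
Position 0: 6 × 16^0 = 6 × 1 = 6
Position 1: A × 16^1 = 10 × 16 = 160
Position 2: D × 16^2 = 13 × 256 = 3328
Position 3: E × 16^3 = 14 × 4096 = 57344
Sum = 6 + 160 + 3328 + 57344
= 60838


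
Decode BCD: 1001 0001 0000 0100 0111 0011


Each 4-bit group → digit:
  1001 → 9
  0001 → 1
  0000 → 0
  0100 → 4
  0111 → 7
  0011 → 3
= 910473


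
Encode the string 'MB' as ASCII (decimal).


String: 'MB'  (2 characters)
Per-character ASCII lookup:
  'M': uppercase starts at 65: 'M' = 65 + 12 = 77
  'B': uppercase starts at 65: 'B' = 65 + 1 = 66
= 77 66


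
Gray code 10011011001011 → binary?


Gray code: 10011011001011
MSB stays the same: 1
Each subsequent bit = prev_binary XOR current_gray:
  B[1] = 1 XOR 0 = 1
  B[2] = 1 XOR 0 = 1
  B[3] = 1 XOR 1 = 0
  B[4] = 0 XOR 1 = 1
  B[5] = 1 XOR 0 = 1
  B[6] = 1 XOR 1 = 0
  B[7] = 0 XOR 1 = 1
  B[8] = 1 XOR 0 = 1
  B[9] = 1 XOR 0 = 1
  B[10] = 1 XOR 1 = 0
  B[11] = 0 XOR 0 = 0
  B[12] = 0 XOR 1 = 1
  B[13] = 1 XOR 1 = 0
= 11101101110010 (15218 decimal)


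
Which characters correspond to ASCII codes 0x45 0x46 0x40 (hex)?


Codes (hex): 0x45 0x46 0x40
Per-code ASCII lookup:
  0x45 = 69  (range 65-90: uppercase, 69 - 65 = 4) → 'E'
  0x46 = 70  (range 65-90: uppercase, 70 - 65 = 5) → 'F'
  0x40 = 64  (special character) → '@'
= 'EF@'


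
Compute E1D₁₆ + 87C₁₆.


Align and add column by column (LSB to MSB, each column mod 16 with carry):
  0E1D
+ 087C
  ----
  col 0: D(13) + C(12) + 0 (carry in) = 25 → 9(9), carry out 1
  col 1: 1(1) + 7(7) + 1 (carry in) = 9 → 9(9), carry out 0
  col 2: E(14) + 8(8) + 0 (carry in) = 22 → 6(6), carry out 1
  col 3: 0(0) + 0(0) + 1 (carry in) = 1 → 1(1), carry out 0
Reading digits MSB→LSB: 1699
Strip leading zeros: 1699
= 0x1699


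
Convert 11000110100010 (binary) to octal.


Group into 3-bit groups: 011000110100010
  011 = 3
  000 = 0
  110 = 6
  100 = 4
  010 = 2
= 0o30642


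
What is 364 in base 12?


Divide by 12 repeatedly:
364 ÷ 12 = 30 remainder 4
30 ÷ 12 = 2 remainder 6
2 ÷ 12 = 0 remainder 2
Reading remainders bottom-up:
= 264


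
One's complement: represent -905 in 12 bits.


Original: 001110001001
Invert all bits:
  bit 0: 0 → 1
  bit 1: 0 → 1
  bit 2: 1 → 0
  bit 3: 1 → 0
  bit 4: 1 → 0
  bit 5: 0 → 1
  bit 6: 0 → 1
  bit 7: 0 → 1
  bit 8: 1 → 0
  bit 9: 0 → 1
  bit 10: 0 → 1
  bit 11: 1 → 0
= 110001110110


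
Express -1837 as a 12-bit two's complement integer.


Original: 011100101101
Step 1 - Invert all bits: 100011010010
Step 2 - Add 1: 100011010010 + 1
= 100011010011 (represents -1837)


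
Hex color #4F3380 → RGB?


Hex: #4F3380
R = 4F₁₆ = 79
G = 33₁₆ = 51
B = 80₁₆ = 128
= RGB(79, 51, 128)


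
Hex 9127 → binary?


Each hex digit → 4 binary bits:
  9 = 1001
  1 = 0001
  2 = 0010
  7 = 0111
Concatenate: 1001 0001 0010 0111
= 1001000100100111


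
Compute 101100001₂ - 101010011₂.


Align and subtract column by column (LSB to MSB, borrowing when needed):
  101100001
- 101010011
  ---------
  col 0: (1 - 0 borrow-in) - 1 → 1 - 1 = 0, borrow out 0
  col 1: (0 - 0 borrow-in) - 1 → borrow from next column: (0+2) - 1 = 1, borrow out 1
  col 2: (0 - 1 borrow-in) - 0 → borrow from next column: (-1+2) - 0 = 1, borrow out 1
  col 3: (0 - 1 borrow-in) - 0 → borrow from next column: (-1+2) - 0 = 1, borrow out 1
  col 4: (0 - 1 borrow-in) - 1 → borrow from next column: (-1+2) - 1 = 0, borrow out 1
  col 5: (1 - 1 borrow-in) - 0 → 0 - 0 = 0, borrow out 0
  col 6: (1 - 0 borrow-in) - 1 → 1 - 1 = 0, borrow out 0
  col 7: (0 - 0 borrow-in) - 0 → 0 - 0 = 0, borrow out 0
  col 8: (1 - 0 borrow-in) - 1 → 1 - 1 = 0, borrow out 0
Reading bits MSB→LSB: 000001110
Strip leading zeros: 1110
= 1110


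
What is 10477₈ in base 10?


Positional values:
Position 0: 7 × 8^0 = 7
Position 1: 7 × 8^1 = 56
Position 2: 4 × 8^2 = 256
Position 3: 0 × 8^3 = 0
Position 4: 1 × 8^4 = 4096
Sum = 7 + 56 + 256 + 0 + 4096
= 4415


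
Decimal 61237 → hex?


Divide by 16 repeatedly:
61237 ÷ 16 = 3827 remainder 5 (5)
3827 ÷ 16 = 239 remainder 3 (3)
239 ÷ 16 = 14 remainder 15 (F)
14 ÷ 16 = 0 remainder 14 (E)
Reading remainders bottom-up:
= 0xEF35


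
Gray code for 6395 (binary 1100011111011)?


Binary: 1100011111011
Gray code: G = B XOR (B >> 1)
B >> 1 = 0110001111101
1100011111011 XOR 0110001111101:
  1 XOR 0 = 1
  1 XOR 1 = 0
  0 XOR 1 = 1
  0 XOR 0 = 0
  0 XOR 0 = 0
  1 XOR 0 = 1
  1 XOR 1 = 0
  1 XOR 1 = 0
  1 XOR 1 = 0
  1 XOR 1 = 0
  0 XOR 1 = 1
  1 XOR 0 = 1
  1 XOR 1 = 0
= 1010010000110


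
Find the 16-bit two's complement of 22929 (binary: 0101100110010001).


Original: 0101100110010001
Step 1 - Invert all bits: 1010011001101110
Step 2 - Add 1: 1010011001101110 + 1
= 1010011001101111 (represents -22929)


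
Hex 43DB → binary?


Each hex digit → 4 binary bits:
  4 = 0100
  3 = 0011
  D = 1101
  B = 1011
Concatenate: 0100 0011 1101 1011
= 0100001111011011


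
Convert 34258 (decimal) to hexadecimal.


Divide by 16 repeatedly:
34258 ÷ 16 = 2141 remainder 2 (2)
2141 ÷ 16 = 133 remainder 13 (D)
133 ÷ 16 = 8 remainder 5 (5)
8 ÷ 16 = 0 remainder 8 (8)
Reading remainders bottom-up:
= 0x85D2


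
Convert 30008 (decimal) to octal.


Divide by 8 repeatedly:
30008 ÷ 8 = 3751 remainder 0
3751 ÷ 8 = 468 remainder 7
468 ÷ 8 = 58 remainder 4
58 ÷ 8 = 7 remainder 2
7 ÷ 8 = 0 remainder 7
Reading remainders bottom-up:
= 0o72470


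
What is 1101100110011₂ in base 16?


Group into 4-bit nibbles: 0001101100110011
  0001 = 1
  1011 = B
  0011 = 3
  0011 = 3
= 0x1B33


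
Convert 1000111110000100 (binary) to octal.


Group into 3-bit groups: 001000111110000100
  001 = 1
  000 = 0
  111 = 7
  110 = 6
  000 = 0
  100 = 4
= 0o107604


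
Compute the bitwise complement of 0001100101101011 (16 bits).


Original: 0001100101101011
Invert all bits:
  bit 0: 0 → 1
  bit 1: 0 → 1
  bit 2: 0 → 1
  bit 3: 1 → 0
  bit 4: 1 → 0
  bit 5: 0 → 1
  bit 6: 0 → 1
  bit 7: 1 → 0
  bit 8: 0 → 1
  bit 9: 1 → 0
  bit 10: 1 → 0
  bit 11: 0 → 1
  bit 12: 1 → 0
  bit 13: 0 → 1
  bit 14: 1 → 0
  bit 15: 1 → 0
= 1110011010010100


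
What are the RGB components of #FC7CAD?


Hex: #FC7CAD
R = FC₁₆ = 252
G = 7C₁₆ = 124
B = AD₁₆ = 173
= RGB(252, 124, 173)


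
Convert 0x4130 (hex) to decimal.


Positional values:
Position 0: 0 × 16^0 = 0 × 1 = 0
Position 1: 3 × 16^1 = 3 × 16 = 48
Position 2: 1 × 16^2 = 1 × 256 = 256
Position 3: 4 × 16^3 = 4 × 4096 = 16384
Sum = 0 + 48 + 256 + 16384
= 16688


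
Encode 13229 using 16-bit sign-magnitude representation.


Sign bit: 0 (positive)
Magnitude: 13229 = 011001110101101
= 0011001110101101


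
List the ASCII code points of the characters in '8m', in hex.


String: '8m'  (2 characters)
Per-character ASCII lookup:
  '8': digits start at 48: '8' = 48 + 8 = 56 → 0x38
  'm': lowercase starts at 97: 'm' = 97 + 12 = 109 → 0x6D
= 0x38 0x6D


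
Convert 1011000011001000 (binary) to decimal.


Positional values:
Bit 3: 1 × 2^3 = 8
Bit 6: 1 × 2^6 = 64
Bit 7: 1 × 2^7 = 128
Bit 12: 1 × 2^12 = 4096
Bit 13: 1 × 2^13 = 8192
Bit 15: 1 × 2^15 = 32768
Sum = 8 + 64 + 128 + 4096 + 8192 + 32768
= 45256


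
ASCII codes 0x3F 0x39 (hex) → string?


Codes (hex): 0x3F 0x39
Per-code ASCII lookup:
  0x3F = 63  (special character) → '?'
  0x39 = 57  (range 48-57: digits, 57 - 48 = 9) → '9'
= '?9'


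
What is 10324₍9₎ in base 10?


Positional values (base 9):
  4 × 9^0 = 4 × 1 = 4
  2 × 9^1 = 2 × 9 = 18
  3 × 9^2 = 3 × 81 = 243
  0 × 9^3 = 0 × 729 = 0
  1 × 9^4 = 1 × 6561 = 6561
Sum = 4 + 18 + 243 + 0 + 6561
= 6826


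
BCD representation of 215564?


Each digit → 4-bit binary:
  2 → 0010
  1 → 0001
  5 → 0101
  5 → 0101
  6 → 0110
  4 → 0100
= 0010 0001 0101 0101 0110 0100


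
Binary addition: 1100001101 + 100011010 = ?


Align and add column by column (LSB to MSB, carry propagating):
  01100001101
+ 00100011010
  -----------
  col 0: 1 + 0 + 0 (carry in) = 1 → bit 1, carry out 0
  col 1: 0 + 1 + 0 (carry in) = 1 → bit 1, carry out 0
  col 2: 1 + 0 + 0 (carry in) = 1 → bit 1, carry out 0
  col 3: 1 + 1 + 0 (carry in) = 2 → bit 0, carry out 1
  col 4: 0 + 1 + 1 (carry in) = 2 → bit 0, carry out 1
  col 5: 0 + 0 + 1 (carry in) = 1 → bit 1, carry out 0
  col 6: 0 + 0 + 0 (carry in) = 0 → bit 0, carry out 0
  col 7: 0 + 0 + 0 (carry in) = 0 → bit 0, carry out 0
  col 8: 1 + 1 + 0 (carry in) = 2 → bit 0, carry out 1
  col 9: 1 + 0 + 1 (carry in) = 2 → bit 0, carry out 1
  col 10: 0 + 0 + 1 (carry in) = 1 → bit 1, carry out 0
Reading bits MSB→LSB: 10000100111
Strip leading zeros: 10000100111
= 10000100111


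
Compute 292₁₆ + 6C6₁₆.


Align and add column by column (LSB to MSB, each column mod 16 with carry):
  0292
+ 06C6
  ----
  col 0: 2(2) + 6(6) + 0 (carry in) = 8 → 8(8), carry out 0
  col 1: 9(9) + C(12) + 0 (carry in) = 21 → 5(5), carry out 1
  col 2: 2(2) + 6(6) + 1 (carry in) = 9 → 9(9), carry out 0
  col 3: 0(0) + 0(0) + 0 (carry in) = 0 → 0(0), carry out 0
Reading digits MSB→LSB: 0958
Strip leading zeros: 958
= 0x958


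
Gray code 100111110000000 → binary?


Gray code: 100111110000000
MSB stays the same: 1
Each subsequent bit = prev_binary XOR current_gray:
  B[1] = 1 XOR 0 = 1
  B[2] = 1 XOR 0 = 1
  B[3] = 1 XOR 1 = 0
  B[4] = 0 XOR 1 = 1
  B[5] = 1 XOR 1 = 0
  B[6] = 0 XOR 1 = 1
  B[7] = 1 XOR 1 = 0
  B[8] = 0 XOR 0 = 0
  B[9] = 0 XOR 0 = 0
  B[10] = 0 XOR 0 = 0
  B[11] = 0 XOR 0 = 0
  B[12] = 0 XOR 0 = 0
  B[13] = 0 XOR 0 = 0
  B[14] = 0 XOR 0 = 0
= 111010100000000 (29952 decimal)


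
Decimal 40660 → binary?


Divide by 2 repeatedly:
40660 ÷ 2 = 20330 remainder 0
20330 ÷ 2 = 10165 remainder 0
10165 ÷ 2 = 5082 remainder 1
5082 ÷ 2 = 2541 remainder 0
2541 ÷ 2 = 1270 remainder 1
1270 ÷ 2 = 635 remainder 0
635 ÷ 2 = 317 remainder 1
317 ÷ 2 = 158 remainder 1
158 ÷ 2 = 79 remainder 0
79 ÷ 2 = 39 remainder 1
39 ÷ 2 = 19 remainder 1
19 ÷ 2 = 9 remainder 1
9 ÷ 2 = 4 remainder 1
4 ÷ 2 = 2 remainder 0
2 ÷ 2 = 1 remainder 0
1 ÷ 2 = 0 remainder 1
Reading remainders bottom-up:
= 1001111011010100


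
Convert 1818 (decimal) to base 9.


Divide by 9 repeatedly:
1818 ÷ 9 = 202 remainder 0
202 ÷ 9 = 22 remainder 4
22 ÷ 9 = 2 remainder 4
2 ÷ 9 = 0 remainder 2
Reading remainders bottom-up:
= 2440


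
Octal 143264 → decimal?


Positional values:
Position 0: 4 × 8^0 = 4
Position 1: 6 × 8^1 = 48
Position 2: 2 × 8^2 = 128
Position 3: 3 × 8^3 = 1536
Position 4: 4 × 8^4 = 16384
Position 5: 1 × 8^5 = 32768
Sum = 4 + 48 + 128 + 1536 + 16384 + 32768
= 50868


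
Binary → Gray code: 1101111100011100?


Binary: 1101111100011100
Gray code: G = B XOR (B >> 1)
B >> 1 = 0110111110001110
1101111100011100 XOR 0110111110001110:
  1 XOR 0 = 1
  1 XOR 1 = 0
  0 XOR 1 = 1
  1 XOR 0 = 1
  1 XOR 1 = 0
  1 XOR 1 = 0
  1 XOR 1 = 0
  1 XOR 1 = 0
  0 XOR 1 = 1
  0 XOR 0 = 0
  0 XOR 0 = 0
  1 XOR 0 = 1
  1 XOR 1 = 0
  1 XOR 1 = 0
  0 XOR 1 = 1
  0 XOR 0 = 0
= 1011000010010010


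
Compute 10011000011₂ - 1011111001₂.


Align and subtract column by column (LSB to MSB, borrowing when needed):
  10011000011
- 01011111001
  -----------
  col 0: (1 - 0 borrow-in) - 1 → 1 - 1 = 0, borrow out 0
  col 1: (1 - 0 borrow-in) - 0 → 1 - 0 = 1, borrow out 0
  col 2: (0 - 0 borrow-in) - 0 → 0 - 0 = 0, borrow out 0
  col 3: (0 - 0 borrow-in) - 1 → borrow from next column: (0+2) - 1 = 1, borrow out 1
  col 4: (0 - 1 borrow-in) - 1 → borrow from next column: (-1+2) - 1 = 0, borrow out 1
  col 5: (0 - 1 borrow-in) - 1 → borrow from next column: (-1+2) - 1 = 0, borrow out 1
  col 6: (1 - 1 borrow-in) - 1 → borrow from next column: (0+2) - 1 = 1, borrow out 1
  col 7: (1 - 1 borrow-in) - 1 → borrow from next column: (0+2) - 1 = 1, borrow out 1
  col 8: (0 - 1 borrow-in) - 0 → borrow from next column: (-1+2) - 0 = 1, borrow out 1
  col 9: (0 - 1 borrow-in) - 1 → borrow from next column: (-1+2) - 1 = 0, borrow out 1
  col 10: (1 - 1 borrow-in) - 0 → 0 - 0 = 0, borrow out 0
Reading bits MSB→LSB: 00111001010
Strip leading zeros: 111001010
= 111001010


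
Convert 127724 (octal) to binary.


Each octal digit → 3 binary bits:
  1 = 001
  2 = 010
  7 = 111
  7 = 111
  2 = 010
  4 = 100
Concatenate: 001 010 111 111 010 100
= 001010111111010100


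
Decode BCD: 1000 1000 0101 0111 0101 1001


Each 4-bit group → digit:
  1000 → 8
  1000 → 8
  0101 → 5
  0111 → 7
  0101 → 5
  1001 → 9
= 885759


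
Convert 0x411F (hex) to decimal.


Positional values:
Position 0: F × 16^0 = 15 × 1 = 15
Position 1: 1 × 16^1 = 1 × 16 = 16
Position 2: 1 × 16^2 = 1 × 256 = 256
Position 3: 4 × 16^3 = 4 × 4096 = 16384
Sum = 15 + 16 + 256 + 16384
= 16671


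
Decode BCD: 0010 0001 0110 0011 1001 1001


Each 4-bit group → digit:
  0010 → 2
  0001 → 1
  0110 → 6
  0011 → 3
  1001 → 9
  1001 → 9
= 216399


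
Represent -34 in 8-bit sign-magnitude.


Sign bit: 1 (negative)
Magnitude: 34 = 0100010
= 10100010


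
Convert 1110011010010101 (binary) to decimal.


Positional values:
Bit 0: 1 × 2^0 = 1
Bit 2: 1 × 2^2 = 4
Bit 4: 1 × 2^4 = 16
Bit 7: 1 × 2^7 = 128
Bit 9: 1 × 2^9 = 512
Bit 10: 1 × 2^10 = 1024
Bit 13: 1 × 2^13 = 8192
Bit 14: 1 × 2^14 = 16384
Bit 15: 1 × 2^15 = 32768
Sum = 1 + 4 + 16 + 128 + 512 + 1024 + 8192 + 16384 + 32768
= 59029


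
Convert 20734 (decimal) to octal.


Divide by 8 repeatedly:
20734 ÷ 8 = 2591 remainder 6
2591 ÷ 8 = 323 remainder 7
323 ÷ 8 = 40 remainder 3
40 ÷ 8 = 5 remainder 0
5 ÷ 8 = 0 remainder 5
Reading remainders bottom-up:
= 0o50376


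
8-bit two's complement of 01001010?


Original: 01001010
Step 1 - Invert all bits: 10110101
Step 2 - Add 1: 10110101 + 1
= 10110110 (represents -74)


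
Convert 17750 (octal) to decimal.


Positional values:
Position 0: 0 × 8^0 = 0
Position 1: 5 × 8^1 = 40
Position 2: 7 × 8^2 = 448
Position 3: 7 × 8^3 = 3584
Position 4: 1 × 8^4 = 4096
Sum = 0 + 40 + 448 + 3584 + 4096
= 8168


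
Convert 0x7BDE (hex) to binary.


Each hex digit → 4 binary bits:
  7 = 0111
  B = 1011
  D = 1101
  E = 1110
Concatenate: 0111 1011 1101 1110
= 0111101111011110


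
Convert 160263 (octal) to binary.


Each octal digit → 3 binary bits:
  1 = 001
  6 = 110
  0 = 000
  2 = 010
  6 = 110
  3 = 011
Concatenate: 001 110 000 010 110 011
= 001110000010110011


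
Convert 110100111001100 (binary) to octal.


Group into 3-bit groups: 110100111001100
  110 = 6
  100 = 4
  111 = 7
  001 = 1
  100 = 4
= 0o64714


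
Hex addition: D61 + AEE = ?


Align and add column by column (LSB to MSB, each column mod 16 with carry):
  0D61
+ 0AEE
  ----
  col 0: 1(1) + E(14) + 0 (carry in) = 15 → F(15), carry out 0
  col 1: 6(6) + E(14) + 0 (carry in) = 20 → 4(4), carry out 1
  col 2: D(13) + A(10) + 1 (carry in) = 24 → 8(8), carry out 1
  col 3: 0(0) + 0(0) + 1 (carry in) = 1 → 1(1), carry out 0
Reading digits MSB→LSB: 184F
Strip leading zeros: 184F
= 0x184F


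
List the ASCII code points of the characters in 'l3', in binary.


String: 'l3'  (2 characters)
Per-character ASCII lookup:
  'l': lowercase starts at 97: 'l' = 97 + 11 = 108 → 1101100
  '3': digits start at 48: '3' = 48 + 3 = 51 → 110011
= 1101100 110011


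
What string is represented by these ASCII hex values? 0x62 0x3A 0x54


Codes (hex): 0x62 0x3A 0x54
Per-code ASCII lookup:
  0x62 = 98  (range 97-122: lowercase, 98 - 97 = 1) → 'b'
  0x3A = 58  (special character) → ':'
  0x54 = 84  (range 65-90: uppercase, 84 - 65 = 19) → 'T'
= 'b:T'


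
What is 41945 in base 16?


Divide by 16 repeatedly:
41945 ÷ 16 = 2621 remainder 9 (9)
2621 ÷ 16 = 163 remainder 13 (D)
163 ÷ 16 = 10 remainder 3 (3)
10 ÷ 16 = 0 remainder 10 (A)
Reading remainders bottom-up:
= 0xA3D9


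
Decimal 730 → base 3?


Divide by 3 repeatedly:
730 ÷ 3 = 243 remainder 1
243 ÷ 3 = 81 remainder 0
81 ÷ 3 = 27 remainder 0
27 ÷ 3 = 9 remainder 0
9 ÷ 3 = 3 remainder 0
3 ÷ 3 = 1 remainder 0
1 ÷ 3 = 0 remainder 1
Reading remainders bottom-up:
= 1000001


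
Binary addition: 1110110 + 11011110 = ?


Align and add column by column (LSB to MSB, carry propagating):
  001110110
+ 011011110
  ---------
  col 0: 0 + 0 + 0 (carry in) = 0 → bit 0, carry out 0
  col 1: 1 + 1 + 0 (carry in) = 2 → bit 0, carry out 1
  col 2: 1 + 1 + 1 (carry in) = 3 → bit 1, carry out 1
  col 3: 0 + 1 + 1 (carry in) = 2 → bit 0, carry out 1
  col 4: 1 + 1 + 1 (carry in) = 3 → bit 1, carry out 1
  col 5: 1 + 0 + 1 (carry in) = 2 → bit 0, carry out 1
  col 6: 1 + 1 + 1 (carry in) = 3 → bit 1, carry out 1
  col 7: 0 + 1 + 1 (carry in) = 2 → bit 0, carry out 1
  col 8: 0 + 0 + 1 (carry in) = 1 → bit 1, carry out 0
Reading bits MSB→LSB: 101010100
Strip leading zeros: 101010100
= 101010100


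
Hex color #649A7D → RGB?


Hex: #649A7D
R = 64₁₆ = 100
G = 9A₁₆ = 154
B = 7D₁₆ = 125
= RGB(100, 154, 125)


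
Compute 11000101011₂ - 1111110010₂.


Align and subtract column by column (LSB to MSB, borrowing when needed):
  11000101011
- 01111110010
  -----------
  col 0: (1 - 0 borrow-in) - 0 → 1 - 0 = 1, borrow out 0
  col 1: (1 - 0 borrow-in) - 1 → 1 - 1 = 0, borrow out 0
  col 2: (0 - 0 borrow-in) - 0 → 0 - 0 = 0, borrow out 0
  col 3: (1 - 0 borrow-in) - 0 → 1 - 0 = 1, borrow out 0
  col 4: (0 - 0 borrow-in) - 1 → borrow from next column: (0+2) - 1 = 1, borrow out 1
  col 5: (1 - 1 borrow-in) - 1 → borrow from next column: (0+2) - 1 = 1, borrow out 1
  col 6: (0 - 1 borrow-in) - 1 → borrow from next column: (-1+2) - 1 = 0, borrow out 1
  col 7: (0 - 1 borrow-in) - 1 → borrow from next column: (-1+2) - 1 = 0, borrow out 1
  col 8: (0 - 1 borrow-in) - 1 → borrow from next column: (-1+2) - 1 = 0, borrow out 1
  col 9: (1 - 1 borrow-in) - 1 → borrow from next column: (0+2) - 1 = 1, borrow out 1
  col 10: (1 - 1 borrow-in) - 0 → 0 - 0 = 0, borrow out 0
Reading bits MSB→LSB: 01000111001
Strip leading zeros: 1000111001
= 1000111001


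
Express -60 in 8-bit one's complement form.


Original: 00111100
Invert all bits:
  bit 0: 0 → 1
  bit 1: 0 → 1
  bit 2: 1 → 0
  bit 3: 1 → 0
  bit 4: 1 → 0
  bit 5: 1 → 0
  bit 6: 0 → 1
  bit 7: 0 → 1
= 11000011


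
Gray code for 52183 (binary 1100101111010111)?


Binary: 1100101111010111
Gray code: G = B XOR (B >> 1)
B >> 1 = 0110010111101011
1100101111010111 XOR 0110010111101011:
  1 XOR 0 = 1
  1 XOR 1 = 0
  0 XOR 1 = 1
  0 XOR 0 = 0
  1 XOR 0 = 1
  0 XOR 1 = 1
  1 XOR 0 = 1
  1 XOR 1 = 0
  1 XOR 1 = 0
  1 XOR 1 = 0
  0 XOR 1 = 1
  1 XOR 0 = 1
  0 XOR 1 = 1
  1 XOR 0 = 1
  1 XOR 1 = 0
  1 XOR 1 = 0
= 1010111000111100


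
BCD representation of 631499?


Each digit → 4-bit binary:
  6 → 0110
  3 → 0011
  1 → 0001
  4 → 0100
  9 → 1001
  9 → 1001
= 0110 0011 0001 0100 1001 1001


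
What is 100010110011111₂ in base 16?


Group into 4-bit nibbles: 0100010110011111
  0100 = 4
  0101 = 5
  1001 = 9
  1111 = F
= 0x459F


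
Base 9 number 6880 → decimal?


Positional values (base 9):
  0 × 9^0 = 0 × 1 = 0
  8 × 9^1 = 8 × 9 = 72
  8 × 9^2 = 8 × 81 = 648
  6 × 9^3 = 6 × 729 = 4374
Sum = 0 + 72 + 648 + 4374
= 5094


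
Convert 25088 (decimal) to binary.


Divide by 2 repeatedly:
25088 ÷ 2 = 12544 remainder 0
12544 ÷ 2 = 6272 remainder 0
6272 ÷ 2 = 3136 remainder 0
3136 ÷ 2 = 1568 remainder 0
1568 ÷ 2 = 784 remainder 0
784 ÷ 2 = 392 remainder 0
392 ÷ 2 = 196 remainder 0
196 ÷ 2 = 98 remainder 0
98 ÷ 2 = 49 remainder 0
49 ÷ 2 = 24 remainder 1
24 ÷ 2 = 12 remainder 0
12 ÷ 2 = 6 remainder 0
6 ÷ 2 = 3 remainder 0
3 ÷ 2 = 1 remainder 1
1 ÷ 2 = 0 remainder 1
Reading remainders bottom-up:
= 110001000000000


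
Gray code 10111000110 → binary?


Gray code: 10111000110
MSB stays the same: 1
Each subsequent bit = prev_binary XOR current_gray:
  B[1] = 1 XOR 0 = 1
  B[2] = 1 XOR 1 = 0
  B[3] = 0 XOR 1 = 1
  B[4] = 1 XOR 1 = 0
  B[5] = 0 XOR 0 = 0
  B[6] = 0 XOR 0 = 0
  B[7] = 0 XOR 0 = 0
  B[8] = 0 XOR 1 = 1
  B[9] = 1 XOR 1 = 0
  B[10] = 0 XOR 0 = 0
= 11010000100 (1668 decimal)


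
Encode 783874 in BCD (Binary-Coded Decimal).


Each digit → 4-bit binary:
  7 → 0111
  8 → 1000
  3 → 0011
  8 → 1000
  7 → 0111
  4 → 0100
= 0111 1000 0011 1000 0111 0100


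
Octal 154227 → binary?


Each octal digit → 3 binary bits:
  1 = 001
  5 = 101
  4 = 100
  2 = 010
  2 = 010
  7 = 111
Concatenate: 001 101 100 010 010 111
= 001101100010010111


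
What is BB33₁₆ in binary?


Each hex digit → 4 binary bits:
  B = 1011
  B = 1011
  3 = 0011
  3 = 0011
Concatenate: 1011 1011 0011 0011
= 1011101100110011


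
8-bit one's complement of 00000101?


Original: 00000101
Invert all bits:
  bit 0: 0 → 1
  bit 1: 0 → 1
  bit 2: 0 → 1
  bit 3: 0 → 1
  bit 4: 0 → 1
  bit 5: 1 → 0
  bit 6: 0 → 1
  bit 7: 1 → 0
= 11111010


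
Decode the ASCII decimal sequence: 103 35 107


Codes (decimal): 103 35 107
Per-code ASCII lookup:
  103  (range 97-122: lowercase, 103 - 97 = 6) → 'g'
  35  (special character) → '#'
  107  (range 97-122: lowercase, 107 - 97 = 10) → 'k'
= 'g#k'


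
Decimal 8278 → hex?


Divide by 16 repeatedly:
8278 ÷ 16 = 517 remainder 6 (6)
517 ÷ 16 = 32 remainder 5 (5)
32 ÷ 16 = 2 remainder 0 (0)
2 ÷ 16 = 0 remainder 2 (2)
Reading remainders bottom-up:
= 0x2056


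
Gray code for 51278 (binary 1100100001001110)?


Binary: 1100100001001110
Gray code: G = B XOR (B >> 1)
B >> 1 = 0110010000100111
1100100001001110 XOR 0110010000100111:
  1 XOR 0 = 1
  1 XOR 1 = 0
  0 XOR 1 = 1
  0 XOR 0 = 0
  1 XOR 0 = 1
  0 XOR 1 = 1
  0 XOR 0 = 0
  0 XOR 0 = 0
  0 XOR 0 = 0
  1 XOR 0 = 1
  0 XOR 1 = 1
  0 XOR 0 = 0
  1 XOR 0 = 1
  1 XOR 1 = 0
  1 XOR 1 = 0
  0 XOR 1 = 1
= 1010110001101001


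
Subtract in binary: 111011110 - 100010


Align and subtract column by column (LSB to MSB, borrowing when needed):
  111011110
- 000100010
  ---------
  col 0: (0 - 0 borrow-in) - 0 → 0 - 0 = 0, borrow out 0
  col 1: (1 - 0 borrow-in) - 1 → 1 - 1 = 0, borrow out 0
  col 2: (1 - 0 borrow-in) - 0 → 1 - 0 = 1, borrow out 0
  col 3: (1 - 0 borrow-in) - 0 → 1 - 0 = 1, borrow out 0
  col 4: (1 - 0 borrow-in) - 0 → 1 - 0 = 1, borrow out 0
  col 5: (0 - 0 borrow-in) - 1 → borrow from next column: (0+2) - 1 = 1, borrow out 1
  col 6: (1 - 1 borrow-in) - 0 → 0 - 0 = 0, borrow out 0
  col 7: (1 - 0 borrow-in) - 0 → 1 - 0 = 1, borrow out 0
  col 8: (1 - 0 borrow-in) - 0 → 1 - 0 = 1, borrow out 0
Reading bits MSB→LSB: 110111100
Strip leading zeros: 110111100
= 110111100


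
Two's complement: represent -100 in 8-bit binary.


Original: 01100100
Step 1 - Invert all bits: 10011011
Step 2 - Add 1: 10011011 + 1
= 10011100 (represents -100)


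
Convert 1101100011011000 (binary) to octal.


Group into 3-bit groups: 001101100011011000
  001 = 1
  101 = 5
  100 = 4
  011 = 3
  011 = 3
  000 = 0
= 0o154330


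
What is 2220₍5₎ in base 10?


Positional values (base 5):
  0 × 5^0 = 0 × 1 = 0
  2 × 5^1 = 2 × 5 = 10
  2 × 5^2 = 2 × 25 = 50
  2 × 5^3 = 2 × 125 = 250
Sum = 0 + 10 + 50 + 250
= 310


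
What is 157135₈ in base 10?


Positional values:
Position 0: 5 × 8^0 = 5
Position 1: 3 × 8^1 = 24
Position 2: 1 × 8^2 = 64
Position 3: 7 × 8^3 = 3584
Position 4: 5 × 8^4 = 20480
Position 5: 1 × 8^5 = 32768
Sum = 5 + 24 + 64 + 3584 + 20480 + 32768
= 56925


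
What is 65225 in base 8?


Divide by 8 repeatedly:
65225 ÷ 8 = 8153 remainder 1
8153 ÷ 8 = 1019 remainder 1
1019 ÷ 8 = 127 remainder 3
127 ÷ 8 = 15 remainder 7
15 ÷ 8 = 1 remainder 7
1 ÷ 8 = 0 remainder 1
Reading remainders bottom-up:
= 0o177311


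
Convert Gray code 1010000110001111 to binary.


Gray code: 1010000110001111
MSB stays the same: 1
Each subsequent bit = prev_binary XOR current_gray:
  B[1] = 1 XOR 0 = 1
  B[2] = 1 XOR 1 = 0
  B[3] = 0 XOR 0 = 0
  B[4] = 0 XOR 0 = 0
  B[5] = 0 XOR 0 = 0
  B[6] = 0 XOR 0 = 0
  B[7] = 0 XOR 1 = 1
  B[8] = 1 XOR 1 = 0
  B[9] = 0 XOR 0 = 0
  B[10] = 0 XOR 0 = 0
  B[11] = 0 XOR 0 = 0
  B[12] = 0 XOR 1 = 1
  B[13] = 1 XOR 1 = 0
  B[14] = 0 XOR 1 = 1
  B[15] = 1 XOR 1 = 0
= 1100000100001010 (49418 decimal)


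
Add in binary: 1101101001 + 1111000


Align and add column by column (LSB to MSB, carry propagating):
  01101101001
+ 00001111000
  -----------
  col 0: 1 + 0 + 0 (carry in) = 1 → bit 1, carry out 0
  col 1: 0 + 0 + 0 (carry in) = 0 → bit 0, carry out 0
  col 2: 0 + 0 + 0 (carry in) = 0 → bit 0, carry out 0
  col 3: 1 + 1 + 0 (carry in) = 2 → bit 0, carry out 1
  col 4: 0 + 1 + 1 (carry in) = 2 → bit 0, carry out 1
  col 5: 1 + 1 + 1 (carry in) = 3 → bit 1, carry out 1
  col 6: 1 + 1 + 1 (carry in) = 3 → bit 1, carry out 1
  col 7: 0 + 0 + 1 (carry in) = 1 → bit 1, carry out 0
  col 8: 1 + 0 + 0 (carry in) = 1 → bit 1, carry out 0
  col 9: 1 + 0 + 0 (carry in) = 1 → bit 1, carry out 0
  col 10: 0 + 0 + 0 (carry in) = 0 → bit 0, carry out 0
Reading bits MSB→LSB: 01111100001
Strip leading zeros: 1111100001
= 1111100001


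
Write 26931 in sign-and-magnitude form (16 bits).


Sign bit: 0 (positive)
Magnitude: 26931 = 110100100110011
= 0110100100110011


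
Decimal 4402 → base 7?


Divide by 7 repeatedly:
4402 ÷ 7 = 628 remainder 6
628 ÷ 7 = 89 remainder 5
89 ÷ 7 = 12 remainder 5
12 ÷ 7 = 1 remainder 5
1 ÷ 7 = 0 remainder 1
Reading remainders bottom-up:
= 15556


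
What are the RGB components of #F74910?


Hex: #F74910
R = F7₁₆ = 247
G = 49₁₆ = 73
B = 10₁₆ = 16
= RGB(247, 73, 16)


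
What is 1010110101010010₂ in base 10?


Positional values:
Bit 1: 1 × 2^1 = 2
Bit 4: 1 × 2^4 = 16
Bit 6: 1 × 2^6 = 64
Bit 8: 1 × 2^8 = 256
Bit 10: 1 × 2^10 = 1024
Bit 11: 1 × 2^11 = 2048
Bit 13: 1 × 2^13 = 8192
Bit 15: 1 × 2^15 = 32768
Sum = 2 + 16 + 64 + 256 + 1024 + 2048 + 8192 + 32768
= 44370


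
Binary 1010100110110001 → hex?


Group into 4-bit nibbles: 1010100110110001
  1010 = A
  1001 = 9
  1011 = B
  0001 = 1
= 0xA9B1


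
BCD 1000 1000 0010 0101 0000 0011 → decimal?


Each 4-bit group → digit:
  1000 → 8
  1000 → 8
  0010 → 2
  0101 → 5
  0000 → 0
  0011 → 3
= 882503


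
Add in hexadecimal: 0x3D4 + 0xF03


Align and add column by column (LSB to MSB, each column mod 16 with carry):
  03D4
+ 0F03
  ----
  col 0: 4(4) + 3(3) + 0 (carry in) = 7 → 7(7), carry out 0
  col 1: D(13) + 0(0) + 0 (carry in) = 13 → D(13), carry out 0
  col 2: 3(3) + F(15) + 0 (carry in) = 18 → 2(2), carry out 1
  col 3: 0(0) + 0(0) + 1 (carry in) = 1 → 1(1), carry out 0
Reading digits MSB→LSB: 12D7
Strip leading zeros: 12D7
= 0x12D7


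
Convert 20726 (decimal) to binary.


Divide by 2 repeatedly:
20726 ÷ 2 = 10363 remainder 0
10363 ÷ 2 = 5181 remainder 1
5181 ÷ 2 = 2590 remainder 1
2590 ÷ 2 = 1295 remainder 0
1295 ÷ 2 = 647 remainder 1
647 ÷ 2 = 323 remainder 1
323 ÷ 2 = 161 remainder 1
161 ÷ 2 = 80 remainder 1
80 ÷ 2 = 40 remainder 0
40 ÷ 2 = 20 remainder 0
20 ÷ 2 = 10 remainder 0
10 ÷ 2 = 5 remainder 0
5 ÷ 2 = 2 remainder 1
2 ÷ 2 = 1 remainder 0
1 ÷ 2 = 0 remainder 1
Reading remainders bottom-up:
= 101000011110110


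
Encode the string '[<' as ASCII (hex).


String: '[<'  (2 characters)
Per-character ASCII lookup:
  '[': special character: '[' = 91 → 0x5B
  '<': special character: '<' = 60 → 0x3C
= 0x5B 0x3C


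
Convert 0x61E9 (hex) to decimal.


Positional values:
Position 0: 9 × 16^0 = 9 × 1 = 9
Position 1: E × 16^1 = 14 × 16 = 224
Position 2: 1 × 16^2 = 1 × 256 = 256
Position 3: 6 × 16^3 = 6 × 4096 = 24576
Sum = 9 + 224 + 256 + 24576
= 25065


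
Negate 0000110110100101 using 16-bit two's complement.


Original: 0000110110100101
Step 1 - Invert all bits: 1111001001011010
Step 2 - Add 1: 1111001001011010 + 1
= 1111001001011011 (represents -3493)


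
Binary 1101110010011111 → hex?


Group into 4-bit nibbles: 1101110010011111
  1101 = D
  1100 = C
  1001 = 9
  1111 = F
= 0xDC9F


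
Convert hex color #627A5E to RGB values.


Hex: #627A5E
R = 62₁₆ = 98
G = 7A₁₆ = 122
B = 5E₁₆ = 94
= RGB(98, 122, 94)


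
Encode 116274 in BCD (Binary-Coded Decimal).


Each digit → 4-bit binary:
  1 → 0001
  1 → 0001
  6 → 0110
  2 → 0010
  7 → 0111
  4 → 0100
= 0001 0001 0110 0010 0111 0100


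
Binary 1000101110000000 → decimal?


Positional values:
Bit 7: 1 × 2^7 = 128
Bit 8: 1 × 2^8 = 256
Bit 9: 1 × 2^9 = 512
Bit 11: 1 × 2^11 = 2048
Bit 15: 1 × 2^15 = 32768
Sum = 128 + 256 + 512 + 2048 + 32768
= 35712


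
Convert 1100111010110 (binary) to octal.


Group into 3-bit groups: 001100111010110
  001 = 1
  100 = 4
  111 = 7
  010 = 2
  110 = 6
= 0o14726


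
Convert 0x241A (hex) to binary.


Each hex digit → 4 binary bits:
  2 = 0010
  4 = 0100
  1 = 0001
  A = 1010
Concatenate: 0010 0100 0001 1010
= 0010010000011010


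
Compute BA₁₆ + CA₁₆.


Align and add column by column (LSB to MSB, each column mod 16 with carry):
  0BA
+ 0CA
  ---
  col 0: A(10) + A(10) + 0 (carry in) = 20 → 4(4), carry out 1
  col 1: B(11) + C(12) + 1 (carry in) = 24 → 8(8), carry out 1
  col 2: 0(0) + 0(0) + 1 (carry in) = 1 → 1(1), carry out 0
Reading digits MSB→LSB: 184
Strip leading zeros: 184
= 0x184


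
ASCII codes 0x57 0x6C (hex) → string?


Codes (hex): 0x57 0x6C
Per-code ASCII lookup:
  0x57 = 87  (range 65-90: uppercase, 87 - 65 = 22) → 'W'
  0x6C = 108  (range 97-122: lowercase, 108 - 97 = 11) → 'l'
= 'Wl'


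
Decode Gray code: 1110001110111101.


Gray code: 1110001110111101
MSB stays the same: 1
Each subsequent bit = prev_binary XOR current_gray:
  B[1] = 1 XOR 1 = 0
  B[2] = 0 XOR 1 = 1
  B[3] = 1 XOR 0 = 1
  B[4] = 1 XOR 0 = 1
  B[5] = 1 XOR 0 = 1
  B[6] = 1 XOR 1 = 0
  B[7] = 0 XOR 1 = 1
  B[8] = 1 XOR 1 = 0
  B[9] = 0 XOR 0 = 0
  B[10] = 0 XOR 1 = 1
  B[11] = 1 XOR 1 = 0
  B[12] = 0 XOR 1 = 1
  B[13] = 1 XOR 1 = 0
  B[14] = 0 XOR 0 = 0
  B[15] = 0 XOR 1 = 1
= 1011110100101001 (48425 decimal)


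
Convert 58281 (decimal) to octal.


Divide by 8 repeatedly:
58281 ÷ 8 = 7285 remainder 1
7285 ÷ 8 = 910 remainder 5
910 ÷ 8 = 113 remainder 6
113 ÷ 8 = 14 remainder 1
14 ÷ 8 = 1 remainder 6
1 ÷ 8 = 0 remainder 1
Reading remainders bottom-up:
= 0o161651


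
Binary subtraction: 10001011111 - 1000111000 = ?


Align and subtract column by column (LSB to MSB, borrowing when needed):
  10001011111
- 01000111000
  -----------
  col 0: (1 - 0 borrow-in) - 0 → 1 - 0 = 1, borrow out 0
  col 1: (1 - 0 borrow-in) - 0 → 1 - 0 = 1, borrow out 0
  col 2: (1 - 0 borrow-in) - 0 → 1 - 0 = 1, borrow out 0
  col 3: (1 - 0 borrow-in) - 1 → 1 - 1 = 0, borrow out 0
  col 4: (1 - 0 borrow-in) - 1 → 1 - 1 = 0, borrow out 0
  col 5: (0 - 0 borrow-in) - 1 → borrow from next column: (0+2) - 1 = 1, borrow out 1
  col 6: (1 - 1 borrow-in) - 0 → 0 - 0 = 0, borrow out 0
  col 7: (0 - 0 borrow-in) - 0 → 0 - 0 = 0, borrow out 0
  col 8: (0 - 0 borrow-in) - 0 → 0 - 0 = 0, borrow out 0
  col 9: (0 - 0 borrow-in) - 1 → borrow from next column: (0+2) - 1 = 1, borrow out 1
  col 10: (1 - 1 borrow-in) - 0 → 0 - 0 = 0, borrow out 0
Reading bits MSB→LSB: 01000100111
Strip leading zeros: 1000100111
= 1000100111


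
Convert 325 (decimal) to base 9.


Divide by 9 repeatedly:
325 ÷ 9 = 36 remainder 1
36 ÷ 9 = 4 remainder 0
4 ÷ 9 = 0 remainder 4
Reading remainders bottom-up:
= 401


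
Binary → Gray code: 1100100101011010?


Binary: 1100100101011010
Gray code: G = B XOR (B >> 1)
B >> 1 = 0110010010101101
1100100101011010 XOR 0110010010101101:
  1 XOR 0 = 1
  1 XOR 1 = 0
  0 XOR 1 = 1
  0 XOR 0 = 0
  1 XOR 0 = 1
  0 XOR 1 = 1
  0 XOR 0 = 0
  1 XOR 0 = 1
  0 XOR 1 = 1
  1 XOR 0 = 1
  0 XOR 1 = 1
  1 XOR 0 = 1
  1 XOR 1 = 0
  0 XOR 1 = 1
  1 XOR 0 = 1
  0 XOR 1 = 1
= 1010110111110111


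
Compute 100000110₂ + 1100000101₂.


Align and add column by column (LSB to MSB, carry propagating):
  00100000110
+ 01100000101
  -----------
  col 0: 0 + 1 + 0 (carry in) = 1 → bit 1, carry out 0
  col 1: 1 + 0 + 0 (carry in) = 1 → bit 1, carry out 0
  col 2: 1 + 1 + 0 (carry in) = 2 → bit 0, carry out 1
  col 3: 0 + 0 + 1 (carry in) = 1 → bit 1, carry out 0
  col 4: 0 + 0 + 0 (carry in) = 0 → bit 0, carry out 0
  col 5: 0 + 0 + 0 (carry in) = 0 → bit 0, carry out 0
  col 6: 0 + 0 + 0 (carry in) = 0 → bit 0, carry out 0
  col 7: 0 + 0 + 0 (carry in) = 0 → bit 0, carry out 0
  col 8: 1 + 1 + 0 (carry in) = 2 → bit 0, carry out 1
  col 9: 0 + 1 + 1 (carry in) = 2 → bit 0, carry out 1
  col 10: 0 + 0 + 1 (carry in) = 1 → bit 1, carry out 0
Reading bits MSB→LSB: 10000001011
Strip leading zeros: 10000001011
= 10000001011


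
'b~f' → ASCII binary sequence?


String: 'b~f'  (3 characters)
Per-character ASCII lookup:
  'b': lowercase starts at 97: 'b' = 97 + 1 = 98 → 1100010
  '~': special character: '~' = 126 → 1111110
  'f': lowercase starts at 97: 'f' = 97 + 5 = 102 → 1100110
= 1100010 1111110 1100110


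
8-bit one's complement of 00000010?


Original: 00000010
Invert all bits:
  bit 0: 0 → 1
  bit 1: 0 → 1
  bit 2: 0 → 1
  bit 3: 0 → 1
  bit 4: 0 → 1
  bit 5: 0 → 1
  bit 6: 1 → 0
  bit 7: 0 → 1
= 11111101


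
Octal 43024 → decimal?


Positional values:
Position 0: 4 × 8^0 = 4
Position 1: 2 × 8^1 = 16
Position 2: 0 × 8^2 = 0
Position 3: 3 × 8^3 = 1536
Position 4: 4 × 8^4 = 16384
Sum = 4 + 16 + 0 + 1536 + 16384
= 17940


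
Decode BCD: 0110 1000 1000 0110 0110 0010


Each 4-bit group → digit:
  0110 → 6
  1000 → 8
  1000 → 8
  0110 → 6
  0110 → 6
  0010 → 2
= 688662


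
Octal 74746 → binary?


Each octal digit → 3 binary bits:
  7 = 111
  4 = 100
  7 = 111
  4 = 100
  6 = 110
Concatenate: 111 100 111 100 110
= 111100111100110


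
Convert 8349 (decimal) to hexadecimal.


Divide by 16 repeatedly:
8349 ÷ 16 = 521 remainder 13 (D)
521 ÷ 16 = 32 remainder 9 (9)
32 ÷ 16 = 2 remainder 0 (0)
2 ÷ 16 = 0 remainder 2 (2)
Reading remainders bottom-up:
= 0x209D


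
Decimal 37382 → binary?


Divide by 2 repeatedly:
37382 ÷ 2 = 18691 remainder 0
18691 ÷ 2 = 9345 remainder 1
9345 ÷ 2 = 4672 remainder 1
4672 ÷ 2 = 2336 remainder 0
2336 ÷ 2 = 1168 remainder 0
1168 ÷ 2 = 584 remainder 0
584 ÷ 2 = 292 remainder 0
292 ÷ 2 = 146 remainder 0
146 ÷ 2 = 73 remainder 0
73 ÷ 2 = 36 remainder 1
36 ÷ 2 = 18 remainder 0
18 ÷ 2 = 9 remainder 0
9 ÷ 2 = 4 remainder 1
4 ÷ 2 = 2 remainder 0
2 ÷ 2 = 1 remainder 0
1 ÷ 2 = 0 remainder 1
Reading remainders bottom-up:
= 1001001000000110


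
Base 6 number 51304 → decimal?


Positional values (base 6):
  4 × 6^0 = 4 × 1 = 4
  0 × 6^1 = 0 × 6 = 0
  3 × 6^2 = 3 × 36 = 108
  1 × 6^3 = 1 × 216 = 216
  5 × 6^4 = 5 × 1296 = 6480
Sum = 4 + 0 + 108 + 216 + 6480
= 6808


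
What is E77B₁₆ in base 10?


Positional values:
Position 0: B × 16^0 = 11 × 1 = 11
Position 1: 7 × 16^1 = 7 × 16 = 112
Position 2: 7 × 16^2 = 7 × 256 = 1792
Position 3: E × 16^3 = 14 × 4096 = 57344
Sum = 11 + 112 + 1792 + 57344
= 59259


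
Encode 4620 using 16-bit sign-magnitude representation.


Sign bit: 0 (positive)
Magnitude: 4620 = 001001000001100
= 0001001000001100


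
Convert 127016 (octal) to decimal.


Positional values:
Position 0: 6 × 8^0 = 6
Position 1: 1 × 8^1 = 8
Position 2: 0 × 8^2 = 0
Position 3: 7 × 8^3 = 3584
Position 4: 2 × 8^4 = 8192
Position 5: 1 × 8^5 = 32768
Sum = 6 + 8 + 0 + 3584 + 8192 + 32768
= 44558


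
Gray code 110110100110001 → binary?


Gray code: 110110100110001
MSB stays the same: 1
Each subsequent bit = prev_binary XOR current_gray:
  B[1] = 1 XOR 1 = 0
  B[2] = 0 XOR 0 = 0
  B[3] = 0 XOR 1 = 1
  B[4] = 1 XOR 1 = 0
  B[5] = 0 XOR 0 = 0
  B[6] = 0 XOR 1 = 1
  B[7] = 1 XOR 0 = 1
  B[8] = 1 XOR 0 = 1
  B[9] = 1 XOR 1 = 0
  B[10] = 0 XOR 1 = 1
  B[11] = 1 XOR 0 = 1
  B[12] = 1 XOR 0 = 1
  B[13] = 1 XOR 0 = 1
  B[14] = 1 XOR 1 = 0
= 100100111011110 (18910 decimal)


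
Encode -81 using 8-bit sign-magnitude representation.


Sign bit: 1 (negative)
Magnitude: 81 = 1010001
= 11010001


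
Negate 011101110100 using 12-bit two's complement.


Original: 011101110100
Step 1 - Invert all bits: 100010001011
Step 2 - Add 1: 100010001011 + 1
= 100010001100 (represents -1908)


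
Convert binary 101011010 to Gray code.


Binary: 101011010
Gray code: G = B XOR (B >> 1)
B >> 1 = 010101101
101011010 XOR 010101101:
  1 XOR 0 = 1
  0 XOR 1 = 1
  1 XOR 0 = 1
  0 XOR 1 = 1
  1 XOR 0 = 1
  1 XOR 1 = 0
  0 XOR 1 = 1
  1 XOR 0 = 1
  0 XOR 1 = 1
= 111110111


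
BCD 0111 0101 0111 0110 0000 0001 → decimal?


Each 4-bit group → digit:
  0111 → 7
  0101 → 5
  0111 → 7
  0110 → 6
  0000 → 0
  0001 → 1
= 757601


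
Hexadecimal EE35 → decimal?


Positional values:
Position 0: 5 × 16^0 = 5 × 1 = 5
Position 1: 3 × 16^1 = 3 × 16 = 48
Position 2: E × 16^2 = 14 × 256 = 3584
Position 3: E × 16^3 = 14 × 4096 = 57344
Sum = 5 + 48 + 3584 + 57344
= 60981


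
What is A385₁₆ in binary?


Each hex digit → 4 binary bits:
  A = 1010
  3 = 0011
  8 = 1000
  5 = 0101
Concatenate: 1010 0011 1000 0101
= 1010001110000101


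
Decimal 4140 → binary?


Divide by 2 repeatedly:
4140 ÷ 2 = 2070 remainder 0
2070 ÷ 2 = 1035 remainder 0
1035 ÷ 2 = 517 remainder 1
517 ÷ 2 = 258 remainder 1
258 ÷ 2 = 129 remainder 0
129 ÷ 2 = 64 remainder 1
64 ÷ 2 = 32 remainder 0
32 ÷ 2 = 16 remainder 0
16 ÷ 2 = 8 remainder 0
8 ÷ 2 = 4 remainder 0
4 ÷ 2 = 2 remainder 0
2 ÷ 2 = 1 remainder 0
1 ÷ 2 = 0 remainder 1
Reading remainders bottom-up:
= 1000000101100
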